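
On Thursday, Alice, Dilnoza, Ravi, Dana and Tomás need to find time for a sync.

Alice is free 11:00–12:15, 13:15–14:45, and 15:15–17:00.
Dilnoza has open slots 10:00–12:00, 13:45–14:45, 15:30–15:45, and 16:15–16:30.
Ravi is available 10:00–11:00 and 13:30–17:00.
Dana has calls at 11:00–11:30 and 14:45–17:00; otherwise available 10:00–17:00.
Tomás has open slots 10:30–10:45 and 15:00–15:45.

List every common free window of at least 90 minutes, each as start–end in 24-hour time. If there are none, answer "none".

Dana free within 10:00–17:00: 10:00–11:00, 11:30–14:45.
Alice ∩ Dilnoza: 11:00–12:00, 13:45–14:45, 15:30–15:45, 16:15–16:30.
Alice ∩ Dilnoza ∩ Ravi: 13:45–14:45, 15:30–15:45, 16:15–16:30.
Alice ∩ Dilnoza ∩ Ravi ∩ Dana: 13:45–14:45.
Alice ∩ Dilnoza ∩ Ravi ∩ Dana ∩ Tomás: (none).
Windows ≥ 90 min: (none).

none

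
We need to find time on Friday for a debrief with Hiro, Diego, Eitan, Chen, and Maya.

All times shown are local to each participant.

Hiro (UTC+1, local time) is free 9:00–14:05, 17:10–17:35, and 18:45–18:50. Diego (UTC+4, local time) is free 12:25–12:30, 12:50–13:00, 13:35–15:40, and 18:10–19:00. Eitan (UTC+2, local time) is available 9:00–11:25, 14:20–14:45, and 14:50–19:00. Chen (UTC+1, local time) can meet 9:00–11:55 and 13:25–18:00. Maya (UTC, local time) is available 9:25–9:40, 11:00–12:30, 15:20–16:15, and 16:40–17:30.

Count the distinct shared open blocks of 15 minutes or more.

Hiro → UTC: 08:00–13:05, 16:10–16:35, 17:45–17:50.
Diego → UTC: 08:25–08:30, 08:50–09:00, 09:35–11:40, 14:10–15:00.
Eitan → UTC: 07:00–09:25, 12:20–12:45, 12:50–17:00.
Chen → UTC: 08:00–10:55, 12:25–17:00.
Maya → UTC: 09:25–09:40, 11:00–12:30, 15:20–16:15, 16:40–17:30.
Hiro ∩ Diego: 08:25–08:30, 08:50–09:00, 09:35–11:40.
Hiro ∩ Diego ∩ Eitan: 08:25–08:30, 08:50–09:00.
Hiro ∩ Diego ∩ Eitan ∩ Chen: 08:25–08:30, 08:50–09:00.
Hiro ∩ Diego ∩ Eitan ∩ Chen ∩ Maya: (none).
Windows ≥ 15 min: (none).
That's 0 windows.

0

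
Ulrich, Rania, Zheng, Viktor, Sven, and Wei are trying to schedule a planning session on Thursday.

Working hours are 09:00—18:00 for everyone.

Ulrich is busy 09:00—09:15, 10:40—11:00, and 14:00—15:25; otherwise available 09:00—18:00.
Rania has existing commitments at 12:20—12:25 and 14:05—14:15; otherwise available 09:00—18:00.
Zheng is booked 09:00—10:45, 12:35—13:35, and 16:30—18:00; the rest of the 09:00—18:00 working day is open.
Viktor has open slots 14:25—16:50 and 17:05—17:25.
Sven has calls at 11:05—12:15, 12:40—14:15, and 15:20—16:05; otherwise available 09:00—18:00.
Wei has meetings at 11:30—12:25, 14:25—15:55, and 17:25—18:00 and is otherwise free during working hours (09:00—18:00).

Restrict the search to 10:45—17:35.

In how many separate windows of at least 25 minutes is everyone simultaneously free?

Ulrich free within 09:00–18:00: 09:15–10:40, 11:00–14:00, 15:25–18:00.
Rania free within 09:00–18:00: 09:00–12:20, 12:25–14:05, 14:15–18:00.
Zheng free within 09:00–18:00: 10:45–12:35, 13:35–16:30.
Sven free within 09:00–18:00: 09:00–11:05, 12:15–12:40, 14:15–15:20, 16:05–18:00.
Wei free within 09:00–18:00: 09:00–11:30, 12:25–14:25, 15:55–17:25.
Ulrich ∩ Rania: 09:15–10:40, 11:00–12:20, 12:25–14:00, 15:25–18:00.
Ulrich ∩ Rania ∩ Zheng: 11:00–12:20, 12:25–12:35, 13:35–14:00, 15:25–16:30.
Ulrich ∩ Rania ∩ Zheng ∩ Viktor: 15:25–16:30.
Ulrich ∩ Rania ∩ Zheng ∩ Viktor ∩ Sven: 16:05–16:30.
Ulrich ∩ Rania ∩ Zheng ∩ Viktor ∩ Sven ∩ Wei: 16:05–16:30.
Restricted to 10:45–17:35: 16:05–16:30.
Windows ≥ 25 min: 16:05–16:30.
That's 1 window.

1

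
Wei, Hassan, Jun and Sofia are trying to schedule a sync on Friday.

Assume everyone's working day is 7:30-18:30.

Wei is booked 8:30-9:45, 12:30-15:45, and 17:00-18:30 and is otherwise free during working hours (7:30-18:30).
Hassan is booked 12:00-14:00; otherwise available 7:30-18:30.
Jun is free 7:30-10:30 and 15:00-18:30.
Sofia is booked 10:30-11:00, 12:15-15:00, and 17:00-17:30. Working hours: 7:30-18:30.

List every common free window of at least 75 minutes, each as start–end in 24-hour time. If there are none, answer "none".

Wei free within 07:30–18:30: 07:30–08:30, 09:45–12:30, 15:45–17:00.
Hassan free within 07:30–18:30: 07:30–12:00, 14:00–18:30.
Sofia free within 07:30–18:30: 07:30–10:30, 11:00–12:15, 15:00–17:00, 17:30–18:30.
Wei ∩ Hassan: 07:30–08:30, 09:45–12:00, 15:45–17:00.
Wei ∩ Hassan ∩ Jun: 07:30–08:30, 09:45–10:30, 15:45–17:00.
Wei ∩ Hassan ∩ Jun ∩ Sofia: 07:30–08:30, 09:45–10:30, 15:45–17:00.
Windows ≥ 75 min: 15:45–17:00.

15:45–17:00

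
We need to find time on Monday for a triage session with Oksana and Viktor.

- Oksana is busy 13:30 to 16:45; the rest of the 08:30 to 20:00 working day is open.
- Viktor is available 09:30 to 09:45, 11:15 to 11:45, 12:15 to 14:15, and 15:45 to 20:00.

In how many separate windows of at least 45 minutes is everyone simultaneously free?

Oksana free within 08:30–20:00: 08:30–13:30, 16:45–20:00.
Oksana ∩ Viktor: 09:30–09:45, 11:15–11:45, 12:15–13:30, 16:45–20:00.
Windows ≥ 45 min: 12:15–13:30, 16:45–20:00.
That's 2 windows.

2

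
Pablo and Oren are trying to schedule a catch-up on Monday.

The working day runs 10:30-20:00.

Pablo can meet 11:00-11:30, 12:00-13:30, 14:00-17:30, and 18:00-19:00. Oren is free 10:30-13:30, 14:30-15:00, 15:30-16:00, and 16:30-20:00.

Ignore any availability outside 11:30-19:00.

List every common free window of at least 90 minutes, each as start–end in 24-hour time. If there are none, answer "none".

Pablo ∩ Oren: 11:00–11:30, 12:00–13:30, 14:30–15:00, 15:30–16:00, 16:30–17:30, 18:00–19:00.
Restricted to 11:30–19:00: 12:00–13:30, 14:30–15:00, 15:30–16:00, 16:30–17:30, 18:00–19:00.
Windows ≥ 90 min: 12:00–13:30.

12:00–13:30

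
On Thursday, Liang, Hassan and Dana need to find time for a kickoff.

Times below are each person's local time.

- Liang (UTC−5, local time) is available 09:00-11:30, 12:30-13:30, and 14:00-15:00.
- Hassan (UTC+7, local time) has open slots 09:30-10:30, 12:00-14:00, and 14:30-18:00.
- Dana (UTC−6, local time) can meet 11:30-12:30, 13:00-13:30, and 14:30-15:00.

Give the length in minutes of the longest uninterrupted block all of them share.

0 minutes

Liang → UTC: 14:00–16:30, 17:30–18:30, 19:00–20:00.
Hassan → UTC: 02:30–03:30, 05:00–07:00, 07:30–11:00.
Dana → UTC: 17:30–18:30, 19:00–19:30, 20:30–21:00.
Liang ∩ Hassan: (none).
Liang ∩ Hassan ∩ Dana: (none).
No common window.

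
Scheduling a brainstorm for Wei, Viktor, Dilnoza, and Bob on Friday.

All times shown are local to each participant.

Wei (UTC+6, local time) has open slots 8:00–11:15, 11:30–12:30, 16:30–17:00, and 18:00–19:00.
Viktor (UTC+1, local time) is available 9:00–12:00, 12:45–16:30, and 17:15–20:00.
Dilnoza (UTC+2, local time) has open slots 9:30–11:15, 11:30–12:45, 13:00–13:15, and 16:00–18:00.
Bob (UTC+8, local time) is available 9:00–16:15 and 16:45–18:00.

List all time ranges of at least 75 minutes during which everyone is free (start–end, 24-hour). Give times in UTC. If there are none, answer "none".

Wei → UTC: 02:00–05:15, 05:30–06:30, 10:30–11:00, 12:00–13:00.
Viktor → UTC: 08:00–11:00, 11:45–15:30, 16:15–19:00.
Dilnoza → UTC: 07:30–09:15, 09:30–10:45, 11:00–11:15, 14:00–16:00.
Bob → UTC: 01:00–08:15, 08:45–10:00.
Wei ∩ Viktor: 10:30–11:00, 12:00–13:00.
Wei ∩ Viktor ∩ Dilnoza: 10:30–10:45.
Wei ∩ Viktor ∩ Dilnoza ∩ Bob: (none).
Windows ≥ 75 min: (none).

none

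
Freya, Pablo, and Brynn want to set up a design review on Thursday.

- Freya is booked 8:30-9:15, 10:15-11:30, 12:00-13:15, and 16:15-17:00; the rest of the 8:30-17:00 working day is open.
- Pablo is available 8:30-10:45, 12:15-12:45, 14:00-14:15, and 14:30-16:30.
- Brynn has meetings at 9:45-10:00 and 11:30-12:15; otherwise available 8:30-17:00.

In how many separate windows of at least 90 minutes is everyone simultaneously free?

1

Freya free within 08:30–17:00: 09:15–10:15, 11:30–12:00, 13:15–16:15.
Brynn free within 08:30–17:00: 08:30–09:45, 10:00–11:30, 12:15–17:00.
Freya ∩ Pablo: 09:15–10:15, 14:00–14:15, 14:30–16:15.
Freya ∩ Pablo ∩ Brynn: 09:15–09:45, 10:00–10:15, 14:00–14:15, 14:30–16:15.
Windows ≥ 90 min: 14:30–16:15.
That's 1 window.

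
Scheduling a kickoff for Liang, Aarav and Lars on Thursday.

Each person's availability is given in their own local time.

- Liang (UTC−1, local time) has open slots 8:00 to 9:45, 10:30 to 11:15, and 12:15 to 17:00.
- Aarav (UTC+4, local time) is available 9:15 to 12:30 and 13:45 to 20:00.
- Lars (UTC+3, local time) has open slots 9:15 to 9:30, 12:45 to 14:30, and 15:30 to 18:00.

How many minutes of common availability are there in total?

165 minutes

Liang → UTC: 09:00–10:45, 11:30–12:15, 13:15–18:00.
Aarav → UTC: 05:15–08:30, 09:45–16:00.
Lars → UTC: 06:15–06:30, 09:45–11:30, 12:30–15:00.
Liang ∩ Aarav: 09:45–10:45, 11:30–12:15, 13:15–16:00.
Liang ∩ Aarav ∩ Lars: 09:45–10:45, 13:15–15:00.
Total common minutes: 60 + 105 = 165.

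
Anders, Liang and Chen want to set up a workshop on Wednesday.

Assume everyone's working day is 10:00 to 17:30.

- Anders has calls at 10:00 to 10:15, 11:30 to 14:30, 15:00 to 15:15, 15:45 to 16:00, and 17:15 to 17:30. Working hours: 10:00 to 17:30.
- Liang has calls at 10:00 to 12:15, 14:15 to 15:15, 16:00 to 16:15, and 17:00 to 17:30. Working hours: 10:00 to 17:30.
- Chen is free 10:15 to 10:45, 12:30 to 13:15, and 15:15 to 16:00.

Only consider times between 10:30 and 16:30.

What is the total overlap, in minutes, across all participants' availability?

Anders free within 10:00–17:30: 10:15–11:30, 14:30–15:00, 15:15–15:45, 16:00–17:15.
Liang free within 10:00–17:30: 12:15–14:15, 15:15–16:00, 16:15–17:00.
Anders ∩ Liang: 15:15–15:45, 16:15–17:00.
Anders ∩ Liang ∩ Chen: 15:15–15:45.
Restricted to 10:30–16:30: 15:15–15:45.
Total common minutes: 30.

30 minutes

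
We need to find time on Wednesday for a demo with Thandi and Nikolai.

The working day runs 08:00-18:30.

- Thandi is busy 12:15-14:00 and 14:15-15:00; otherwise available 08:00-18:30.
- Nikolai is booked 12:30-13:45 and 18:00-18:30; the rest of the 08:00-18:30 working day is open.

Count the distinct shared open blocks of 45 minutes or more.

Thandi free within 08:00–18:30: 08:00–12:15, 14:00–14:15, 15:00–18:30.
Nikolai free within 08:00–18:30: 08:00–12:30, 13:45–18:00.
Thandi ∩ Nikolai: 08:00–12:15, 14:00–14:15, 15:00–18:00.
Windows ≥ 45 min: 08:00–12:15, 15:00–18:00.
That's 2 windows.

2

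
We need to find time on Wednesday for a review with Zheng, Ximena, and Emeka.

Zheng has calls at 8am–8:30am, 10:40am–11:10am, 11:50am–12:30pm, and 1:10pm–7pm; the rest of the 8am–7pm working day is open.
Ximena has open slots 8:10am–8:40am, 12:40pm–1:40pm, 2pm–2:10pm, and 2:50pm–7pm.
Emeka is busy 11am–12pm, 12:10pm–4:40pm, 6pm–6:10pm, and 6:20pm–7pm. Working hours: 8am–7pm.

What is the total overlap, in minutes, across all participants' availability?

Zheng free within 08:00–19:00: 08:30–10:40, 11:10–11:50, 12:30–13:10.
Emeka free within 08:00–19:00: 08:00–11:00, 12:00–12:10, 16:40–18:00, 18:10–18:20.
Zheng ∩ Ximena: 08:30–08:40, 12:40–13:10.
Zheng ∩ Ximena ∩ Emeka: 08:30–08:40.
Total common minutes: 10.

10 minutes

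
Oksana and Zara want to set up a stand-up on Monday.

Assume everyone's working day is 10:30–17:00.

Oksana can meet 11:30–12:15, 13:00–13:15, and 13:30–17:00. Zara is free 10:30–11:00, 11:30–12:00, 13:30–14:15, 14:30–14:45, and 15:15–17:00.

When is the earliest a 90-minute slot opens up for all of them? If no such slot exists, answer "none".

15:15

Oksana ∩ Zara: 11:30–12:00, 13:30–14:15, 14:30–14:45, 15:15–17:00.
Windows ≥ 90 min: 15:15–17:00.
Earliest such window starts at 15:15.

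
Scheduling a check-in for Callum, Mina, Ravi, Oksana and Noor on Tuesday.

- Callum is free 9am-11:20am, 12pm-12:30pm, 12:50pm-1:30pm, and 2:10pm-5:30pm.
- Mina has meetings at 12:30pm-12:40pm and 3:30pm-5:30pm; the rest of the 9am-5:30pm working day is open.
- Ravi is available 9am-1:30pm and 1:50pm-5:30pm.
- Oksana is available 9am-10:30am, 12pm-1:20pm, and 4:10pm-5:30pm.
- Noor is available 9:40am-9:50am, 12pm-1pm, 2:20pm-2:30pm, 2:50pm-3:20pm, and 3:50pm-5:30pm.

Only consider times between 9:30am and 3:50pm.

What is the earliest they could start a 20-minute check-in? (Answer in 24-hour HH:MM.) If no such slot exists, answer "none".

Mina free within 09:00–17:30: 09:00–12:30, 12:40–15:30.
Callum ∩ Mina: 09:00–11:20, 12:00–12:30, 12:50–13:30, 14:10–15:30.
Callum ∩ Mina ∩ Ravi: 09:00–11:20, 12:00–12:30, 12:50–13:30, 14:10–15:30.
Callum ∩ Mina ∩ Ravi ∩ Oksana: 09:00–10:30, 12:00–12:30, 12:50–13:20.
Callum ∩ Mina ∩ Ravi ∩ Oksana ∩ Noor: 09:40–09:50, 12:00–12:30, 12:50–13:00.
Restricted to 09:30–15:50: 09:40–09:50, 12:00–12:30, 12:50–13:00.
Windows ≥ 20 min: 12:00–12:30.
Earliest such window starts at 12:00.

12:00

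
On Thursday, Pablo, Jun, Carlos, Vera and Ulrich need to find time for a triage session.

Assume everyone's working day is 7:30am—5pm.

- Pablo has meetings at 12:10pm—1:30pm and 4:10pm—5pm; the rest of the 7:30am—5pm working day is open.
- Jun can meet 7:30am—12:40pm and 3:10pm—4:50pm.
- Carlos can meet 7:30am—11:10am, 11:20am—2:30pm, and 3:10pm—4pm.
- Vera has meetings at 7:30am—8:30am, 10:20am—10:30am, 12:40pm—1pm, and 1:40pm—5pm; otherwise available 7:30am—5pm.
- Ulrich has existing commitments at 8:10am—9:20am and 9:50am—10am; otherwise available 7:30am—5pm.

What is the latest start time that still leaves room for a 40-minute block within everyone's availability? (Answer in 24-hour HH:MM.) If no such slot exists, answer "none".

11:30

Pablo free within 07:30–17:00: 07:30–12:10, 13:30–16:10.
Vera free within 07:30–17:00: 08:30–10:20, 10:30–12:40, 13:00–13:40.
Ulrich free within 07:30–17:00: 07:30–08:10, 09:20–09:50, 10:00–17:00.
Pablo ∩ Jun: 07:30–12:10, 15:10–16:10.
Pablo ∩ Jun ∩ Carlos: 07:30–11:10, 11:20–12:10, 15:10–16:00.
Pablo ∩ Jun ∩ Carlos ∩ Vera: 08:30–10:20, 10:30–11:10, 11:20–12:10.
Pablo ∩ Jun ∩ Carlos ∩ Vera ∩ Ulrich: 09:20–09:50, 10:00–10:20, 10:30–11:10, 11:20–12:10.
Windows ≥ 40 min: 10:30–11:10, 11:20–12:10.
Latest start in the last window 11:20–12:10 is 12:10 − 40 min = 11:30.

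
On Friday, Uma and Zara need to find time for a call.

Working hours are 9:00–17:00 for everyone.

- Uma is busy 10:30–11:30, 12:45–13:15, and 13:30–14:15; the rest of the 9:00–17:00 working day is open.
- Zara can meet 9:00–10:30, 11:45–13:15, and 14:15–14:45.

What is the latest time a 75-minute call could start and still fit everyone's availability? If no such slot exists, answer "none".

Uma free within 09:00–17:00: 09:00–10:30, 11:30–12:45, 13:15–13:30, 14:15–17:00.
Uma ∩ Zara: 09:00–10:30, 11:45–12:45, 14:15–14:45.
Windows ≥ 75 min: 09:00–10:30.
Latest start in the last window 09:00–10:30 is 10:30 − 75 min = 09:15.

09:15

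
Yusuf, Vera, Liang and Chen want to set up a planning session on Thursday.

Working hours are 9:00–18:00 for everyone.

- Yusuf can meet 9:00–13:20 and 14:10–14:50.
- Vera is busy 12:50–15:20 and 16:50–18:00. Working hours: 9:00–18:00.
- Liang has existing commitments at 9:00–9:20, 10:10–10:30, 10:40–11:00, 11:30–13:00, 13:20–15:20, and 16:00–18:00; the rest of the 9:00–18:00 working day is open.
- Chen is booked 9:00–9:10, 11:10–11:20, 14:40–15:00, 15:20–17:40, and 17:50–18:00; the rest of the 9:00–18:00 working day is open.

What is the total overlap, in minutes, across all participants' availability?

80 minutes

Vera free within 09:00–18:00: 09:00–12:50, 15:20–16:50.
Liang free within 09:00–18:00: 09:20–10:10, 10:30–10:40, 11:00–11:30, 13:00–13:20, 15:20–16:00.
Chen free within 09:00–18:00: 09:10–11:10, 11:20–14:40, 15:00–15:20, 17:40–17:50.
Yusuf ∩ Vera: 09:00–12:50.
Yusuf ∩ Vera ∩ Liang: 09:20–10:10, 10:30–10:40, 11:00–11:30.
Yusuf ∩ Vera ∩ Liang ∩ Chen: 09:20–10:10, 10:30–10:40, 11:00–11:10, 11:20–11:30.
Total common minutes: 50 + 10 + 10 + 10 = 80.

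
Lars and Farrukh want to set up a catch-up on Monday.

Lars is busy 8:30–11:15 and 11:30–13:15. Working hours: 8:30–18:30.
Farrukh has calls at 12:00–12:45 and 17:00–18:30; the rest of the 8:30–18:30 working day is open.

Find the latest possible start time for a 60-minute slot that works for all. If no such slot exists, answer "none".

16:00

Lars free within 08:30–18:30: 11:15–11:30, 13:15–18:30.
Farrukh free within 08:30–18:30: 08:30–12:00, 12:45–17:00.
Lars ∩ Farrukh: 11:15–11:30, 13:15–17:00.
Windows ≥ 60 min: 13:15–17:00.
Latest start in the last window 13:15–17:00 is 17:00 − 60 min = 16:00.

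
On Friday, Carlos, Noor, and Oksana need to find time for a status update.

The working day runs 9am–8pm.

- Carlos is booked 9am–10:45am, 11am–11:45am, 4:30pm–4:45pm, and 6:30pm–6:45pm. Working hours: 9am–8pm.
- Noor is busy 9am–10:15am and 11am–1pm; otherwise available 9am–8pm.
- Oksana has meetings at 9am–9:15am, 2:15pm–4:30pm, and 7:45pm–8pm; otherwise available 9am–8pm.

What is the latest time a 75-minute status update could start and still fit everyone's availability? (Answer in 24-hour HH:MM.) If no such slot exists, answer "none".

Carlos free within 09:00–20:00: 10:45–11:00, 11:45–16:30, 16:45–18:30, 18:45–20:00.
Noor free within 09:00–20:00: 10:15–11:00, 13:00–20:00.
Oksana free within 09:00–20:00: 09:15–14:15, 16:30–19:45.
Carlos ∩ Noor: 10:45–11:00, 13:00–16:30, 16:45–18:30, 18:45–20:00.
Carlos ∩ Noor ∩ Oksana: 10:45–11:00, 13:00–14:15, 16:45–18:30, 18:45–19:45.
Windows ≥ 75 min: 13:00–14:15, 16:45–18:30.
Latest start in the last window 16:45–18:30 is 18:30 − 75 min = 17:15.

17:15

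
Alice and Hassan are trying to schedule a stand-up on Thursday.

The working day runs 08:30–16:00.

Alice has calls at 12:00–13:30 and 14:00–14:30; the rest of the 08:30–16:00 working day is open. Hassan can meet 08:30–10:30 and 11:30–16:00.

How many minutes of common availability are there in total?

Alice free within 08:30–16:00: 08:30–12:00, 13:30–14:00, 14:30–16:00.
Alice ∩ Hassan: 08:30–10:30, 11:30–12:00, 13:30–14:00, 14:30–16:00.
Total common minutes: 120 + 30 + 30 + 90 = 270.

270 minutes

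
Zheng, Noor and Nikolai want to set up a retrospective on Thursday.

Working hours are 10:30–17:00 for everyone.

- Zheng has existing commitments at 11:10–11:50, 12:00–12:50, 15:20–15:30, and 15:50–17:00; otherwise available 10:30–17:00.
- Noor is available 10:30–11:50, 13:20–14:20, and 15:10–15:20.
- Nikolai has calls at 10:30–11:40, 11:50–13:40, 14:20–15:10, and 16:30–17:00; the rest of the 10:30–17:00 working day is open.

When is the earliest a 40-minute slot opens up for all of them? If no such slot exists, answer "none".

Zheng free within 10:30–17:00: 10:30–11:10, 11:50–12:00, 12:50–15:20, 15:30–15:50.
Nikolai free within 10:30–17:00: 11:40–11:50, 13:40–14:20, 15:10–16:30.
Zheng ∩ Noor: 10:30–11:10, 13:20–14:20, 15:10–15:20.
Zheng ∩ Noor ∩ Nikolai: 13:40–14:20, 15:10–15:20.
Windows ≥ 40 min: 13:40–14:20.
Earliest such window starts at 13:40.

13:40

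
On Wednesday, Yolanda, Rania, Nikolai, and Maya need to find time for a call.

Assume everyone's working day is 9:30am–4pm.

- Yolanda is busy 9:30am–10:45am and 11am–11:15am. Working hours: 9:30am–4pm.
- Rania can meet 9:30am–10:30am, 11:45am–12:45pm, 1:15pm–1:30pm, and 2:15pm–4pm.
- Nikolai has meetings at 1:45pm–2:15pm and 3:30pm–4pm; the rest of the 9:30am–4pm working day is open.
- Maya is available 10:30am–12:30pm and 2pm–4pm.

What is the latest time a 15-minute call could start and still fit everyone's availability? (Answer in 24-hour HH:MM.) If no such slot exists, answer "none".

Yolanda free within 09:30–16:00: 10:45–11:00, 11:15–16:00.
Nikolai free within 09:30–16:00: 09:30–13:45, 14:15–15:30.
Yolanda ∩ Rania: 11:45–12:45, 13:15–13:30, 14:15–16:00.
Yolanda ∩ Rania ∩ Nikolai: 11:45–12:45, 13:15–13:30, 14:15–15:30.
Yolanda ∩ Rania ∩ Nikolai ∩ Maya: 11:45–12:30, 14:15–15:30.
Windows ≥ 15 min: 11:45–12:30, 14:15–15:30.
Latest start in the last window 14:15–15:30 is 15:30 − 15 min = 15:15.

15:15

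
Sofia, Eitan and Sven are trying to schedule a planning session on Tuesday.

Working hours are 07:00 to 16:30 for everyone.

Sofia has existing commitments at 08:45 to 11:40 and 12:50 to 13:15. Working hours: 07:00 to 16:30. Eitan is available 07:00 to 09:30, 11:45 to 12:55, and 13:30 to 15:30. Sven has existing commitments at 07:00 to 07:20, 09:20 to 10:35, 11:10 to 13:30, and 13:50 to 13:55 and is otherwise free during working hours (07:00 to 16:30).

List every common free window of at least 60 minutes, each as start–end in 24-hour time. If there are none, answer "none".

Sofia free within 07:00–16:30: 07:00–08:45, 11:40–12:50, 13:15–16:30.
Sven free within 07:00–16:30: 07:20–09:20, 10:35–11:10, 13:30–13:50, 13:55–16:30.
Sofia ∩ Eitan: 07:00–08:45, 11:45–12:50, 13:30–15:30.
Sofia ∩ Eitan ∩ Sven: 07:20–08:45, 13:30–13:50, 13:55–15:30.
Windows ≥ 60 min: 07:20–08:45, 13:55–15:30.

07:20–08:45, 13:55–15:30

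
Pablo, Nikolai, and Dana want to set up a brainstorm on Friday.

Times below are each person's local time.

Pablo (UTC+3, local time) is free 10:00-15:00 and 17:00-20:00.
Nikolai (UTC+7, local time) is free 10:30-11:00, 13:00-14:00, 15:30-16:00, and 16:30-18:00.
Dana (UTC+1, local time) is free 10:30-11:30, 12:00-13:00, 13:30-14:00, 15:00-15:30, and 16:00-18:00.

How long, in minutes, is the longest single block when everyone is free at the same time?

60 minutes

Pablo → UTC: 07:00–12:00, 14:00–17:00.
Nikolai → UTC: 03:30–04:00, 06:00–07:00, 08:30–09:00, 09:30–11:00.
Dana → UTC: 09:30–10:30, 11:00–12:00, 12:30–13:00, 14:00–14:30, 15:00–17:00.
Pablo ∩ Nikolai: 08:30–09:00, 09:30–11:00.
Pablo ∩ Nikolai ∩ Dana: 09:30–10:30.
Single common window of 60 minutes.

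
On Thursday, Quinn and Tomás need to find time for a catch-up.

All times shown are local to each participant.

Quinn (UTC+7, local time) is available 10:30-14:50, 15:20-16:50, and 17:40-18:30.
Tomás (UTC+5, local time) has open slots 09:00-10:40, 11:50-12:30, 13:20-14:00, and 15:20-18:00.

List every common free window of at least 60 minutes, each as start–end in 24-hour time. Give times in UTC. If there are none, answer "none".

Quinn → UTC: 03:30–07:50, 08:20–09:50, 10:40–11:30.
Tomás → UTC: 04:00–05:40, 06:50–07:30, 08:20–09:00, 10:20–13:00.
Quinn ∩ Tomás: 04:00–05:40, 06:50–07:30, 08:20–09:00, 10:40–11:30.
Windows ≥ 60 min: 04:00–05:40.

04:00–05:40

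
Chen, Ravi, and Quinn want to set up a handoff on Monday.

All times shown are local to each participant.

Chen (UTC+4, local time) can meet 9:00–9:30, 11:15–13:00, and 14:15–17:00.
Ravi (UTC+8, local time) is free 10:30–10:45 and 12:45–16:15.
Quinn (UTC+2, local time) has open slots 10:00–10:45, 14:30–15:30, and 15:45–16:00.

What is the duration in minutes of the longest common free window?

Chen → UTC: 05:00–05:30, 07:15–09:00, 10:15–13:00.
Ravi → UTC: 02:30–02:45, 04:45–08:15.
Quinn → UTC: 08:00–08:45, 12:30–13:30, 13:45–14:00.
Chen ∩ Ravi: 05:00–05:30, 07:15–08:15.
Chen ∩ Ravi ∩ Quinn: 08:00–08:15.
Single common window of 15 minutes.

15 minutes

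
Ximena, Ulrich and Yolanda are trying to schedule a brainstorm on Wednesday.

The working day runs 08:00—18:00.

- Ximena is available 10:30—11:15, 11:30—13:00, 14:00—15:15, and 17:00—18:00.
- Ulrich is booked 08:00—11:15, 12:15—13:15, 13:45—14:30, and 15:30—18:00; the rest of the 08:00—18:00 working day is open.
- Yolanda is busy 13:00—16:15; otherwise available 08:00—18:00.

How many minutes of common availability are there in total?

Ulrich free within 08:00–18:00: 11:15–12:15, 13:15–13:45, 14:30–15:30.
Yolanda free within 08:00–18:00: 08:00–13:00, 16:15–18:00.
Ximena ∩ Ulrich: 11:30–12:15, 14:30–15:15.
Ximena ∩ Ulrich ∩ Yolanda: 11:30–12:15.
Total common minutes: 45.

45 minutes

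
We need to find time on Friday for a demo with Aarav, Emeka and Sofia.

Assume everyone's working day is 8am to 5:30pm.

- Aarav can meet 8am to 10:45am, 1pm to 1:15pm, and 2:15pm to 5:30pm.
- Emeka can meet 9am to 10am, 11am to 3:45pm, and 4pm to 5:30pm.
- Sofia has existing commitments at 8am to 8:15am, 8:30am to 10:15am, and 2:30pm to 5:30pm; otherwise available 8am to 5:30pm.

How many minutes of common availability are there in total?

30 minutes

Sofia free within 08:00–17:30: 08:15–08:30, 10:15–14:30.
Aarav ∩ Emeka: 09:00–10:00, 13:00–13:15, 14:15–15:45, 16:00–17:30.
Aarav ∩ Emeka ∩ Sofia: 13:00–13:15, 14:15–14:30.
Total common minutes: 15 + 15 = 30.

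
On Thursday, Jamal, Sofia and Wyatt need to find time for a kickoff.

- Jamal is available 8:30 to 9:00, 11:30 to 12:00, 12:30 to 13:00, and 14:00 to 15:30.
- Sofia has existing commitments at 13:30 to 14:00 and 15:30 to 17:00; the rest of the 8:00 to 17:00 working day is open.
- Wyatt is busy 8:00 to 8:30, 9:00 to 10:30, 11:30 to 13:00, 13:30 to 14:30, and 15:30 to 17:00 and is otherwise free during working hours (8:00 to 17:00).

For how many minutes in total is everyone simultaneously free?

Sofia free within 08:00–17:00: 08:00–13:30, 14:00–15:30.
Wyatt free within 08:00–17:00: 08:30–09:00, 10:30–11:30, 13:00–13:30, 14:30–15:30.
Jamal ∩ Sofia: 08:30–09:00, 11:30–12:00, 12:30–13:00, 14:00–15:30.
Jamal ∩ Sofia ∩ Wyatt: 08:30–09:00, 14:30–15:30.
Total common minutes: 30 + 60 = 90.

90 minutes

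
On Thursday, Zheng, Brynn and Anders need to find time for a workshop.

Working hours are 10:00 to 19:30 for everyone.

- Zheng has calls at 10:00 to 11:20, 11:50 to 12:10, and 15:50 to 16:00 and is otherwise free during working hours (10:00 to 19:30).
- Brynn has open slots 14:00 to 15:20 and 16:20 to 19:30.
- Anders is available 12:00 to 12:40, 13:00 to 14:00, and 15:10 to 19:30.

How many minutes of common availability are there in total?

200 minutes

Zheng free within 10:00–19:30: 11:20–11:50, 12:10–15:50, 16:00–19:30.
Zheng ∩ Brynn: 14:00–15:20, 16:20–19:30.
Zheng ∩ Brynn ∩ Anders: 15:10–15:20, 16:20–19:30.
Total common minutes: 10 + 190 = 200.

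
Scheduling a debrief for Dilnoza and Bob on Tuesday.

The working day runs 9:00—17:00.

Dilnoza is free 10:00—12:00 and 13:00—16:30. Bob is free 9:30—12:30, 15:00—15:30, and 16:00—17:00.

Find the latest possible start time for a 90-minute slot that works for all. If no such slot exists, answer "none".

10:30

Dilnoza ∩ Bob: 10:00–12:00, 15:00–15:30, 16:00–16:30.
Windows ≥ 90 min: 10:00–12:00.
Latest start in the last window 10:00–12:00 is 12:00 − 90 min = 10:30.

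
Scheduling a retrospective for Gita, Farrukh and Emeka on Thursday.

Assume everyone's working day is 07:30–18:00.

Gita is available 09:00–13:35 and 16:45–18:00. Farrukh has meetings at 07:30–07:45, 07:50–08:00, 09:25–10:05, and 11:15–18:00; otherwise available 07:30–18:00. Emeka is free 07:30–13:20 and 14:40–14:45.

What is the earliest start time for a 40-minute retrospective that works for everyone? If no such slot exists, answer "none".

10:05

Farrukh free within 07:30–18:00: 07:45–07:50, 08:00–09:25, 10:05–11:15.
Gita ∩ Farrukh: 09:00–09:25, 10:05–11:15.
Gita ∩ Farrukh ∩ Emeka: 09:00–09:25, 10:05–11:15.
Windows ≥ 40 min: 10:05–11:15.
Earliest such window starts at 10:05.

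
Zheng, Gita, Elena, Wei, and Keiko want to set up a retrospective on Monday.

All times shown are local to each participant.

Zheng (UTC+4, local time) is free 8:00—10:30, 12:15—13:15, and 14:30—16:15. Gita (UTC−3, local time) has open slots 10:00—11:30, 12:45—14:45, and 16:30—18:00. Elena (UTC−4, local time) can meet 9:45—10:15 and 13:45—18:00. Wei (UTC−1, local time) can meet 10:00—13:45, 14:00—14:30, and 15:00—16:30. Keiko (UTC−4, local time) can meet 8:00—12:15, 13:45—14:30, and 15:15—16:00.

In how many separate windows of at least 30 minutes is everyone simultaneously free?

0

Zheng → UTC: 04:00–06:30, 08:15–09:15, 10:30–12:15.
Gita → UTC: 13:00–14:30, 15:45–17:45, 19:30–21:00.
Elena → UTC: 13:45–14:15, 17:45–22:00.
Wei → UTC: 11:00–14:45, 15:00–15:30, 16:00–17:30.
Keiko → UTC: 12:00–16:15, 17:45–18:30, 19:15–20:00.
Zheng ∩ Gita: (none).
Zheng ∩ Gita ∩ Elena: (none).
Zheng ∩ Gita ∩ Elena ∩ Wei: (none).
Zheng ∩ Gita ∩ Elena ∩ Wei ∩ Keiko: (none).
Windows ≥ 30 min: (none).
That's 0 windows.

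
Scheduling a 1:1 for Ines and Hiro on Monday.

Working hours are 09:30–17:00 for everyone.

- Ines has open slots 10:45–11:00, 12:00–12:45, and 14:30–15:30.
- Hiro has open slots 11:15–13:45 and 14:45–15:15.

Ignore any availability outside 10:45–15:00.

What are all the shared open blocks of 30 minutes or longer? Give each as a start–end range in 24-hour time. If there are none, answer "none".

12:00–12:45

Ines ∩ Hiro: 12:00–12:45, 14:45–15:15.
Restricted to 10:45–15:00: 12:00–12:45, 14:45–15:00.
Windows ≥ 30 min: 12:00–12:45.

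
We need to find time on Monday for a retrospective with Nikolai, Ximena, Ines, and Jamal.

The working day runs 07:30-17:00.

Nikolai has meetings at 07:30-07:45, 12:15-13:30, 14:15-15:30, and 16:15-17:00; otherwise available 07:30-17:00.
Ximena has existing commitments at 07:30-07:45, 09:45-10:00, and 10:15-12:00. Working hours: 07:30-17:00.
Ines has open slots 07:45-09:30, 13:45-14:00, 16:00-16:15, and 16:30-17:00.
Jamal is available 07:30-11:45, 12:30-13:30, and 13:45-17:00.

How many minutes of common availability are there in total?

Nikolai free within 07:30–17:00: 07:45–12:15, 13:30–14:15, 15:30–16:15.
Ximena free within 07:30–17:00: 07:45–09:45, 10:00–10:15, 12:00–17:00.
Nikolai ∩ Ximena: 07:45–09:45, 10:00–10:15, 12:00–12:15, 13:30–14:15, 15:30–16:15.
Nikolai ∩ Ximena ∩ Ines: 07:45–09:30, 13:45–14:00, 16:00–16:15.
Nikolai ∩ Ximena ∩ Ines ∩ Jamal: 07:45–09:30, 13:45–14:00, 16:00–16:15.
Total common minutes: 105 + 15 + 15 = 135.

135 minutes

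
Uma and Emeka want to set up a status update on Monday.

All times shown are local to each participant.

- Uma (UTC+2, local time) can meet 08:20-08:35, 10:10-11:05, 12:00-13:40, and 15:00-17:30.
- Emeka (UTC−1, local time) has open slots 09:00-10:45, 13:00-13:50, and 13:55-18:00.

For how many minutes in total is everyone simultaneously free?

185 minutes

Uma → UTC: 06:20–06:35, 08:10–09:05, 10:00–11:40, 13:00–15:30.
Emeka → UTC: 10:00–11:45, 14:00–14:50, 14:55–19:00.
Uma ∩ Emeka: 10:00–11:40, 14:00–14:50, 14:55–15:30.
Total common minutes: 100 + 50 + 35 = 185.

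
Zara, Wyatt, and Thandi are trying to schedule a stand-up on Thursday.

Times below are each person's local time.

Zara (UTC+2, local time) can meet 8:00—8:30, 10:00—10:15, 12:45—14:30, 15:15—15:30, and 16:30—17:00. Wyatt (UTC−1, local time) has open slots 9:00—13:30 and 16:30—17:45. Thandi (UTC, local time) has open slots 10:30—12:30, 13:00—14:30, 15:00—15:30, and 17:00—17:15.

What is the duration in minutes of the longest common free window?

105 minutes

Zara → UTC: 06:00–06:30, 08:00–08:15, 10:45–12:30, 13:15–13:30, 14:30–15:00.
Wyatt → UTC: 10:00–14:30, 17:30–18:45.
Thandi → UTC: 10:30–12:30, 13:00–14:30, 15:00–15:30, 17:00–17:15.
Zara ∩ Wyatt: 10:45–12:30, 13:15–13:30.
Zara ∩ Wyatt ∩ Thandi: 10:45–12:30, 13:15–13:30.
Common window lengths: 105, 15 min; longest is 105.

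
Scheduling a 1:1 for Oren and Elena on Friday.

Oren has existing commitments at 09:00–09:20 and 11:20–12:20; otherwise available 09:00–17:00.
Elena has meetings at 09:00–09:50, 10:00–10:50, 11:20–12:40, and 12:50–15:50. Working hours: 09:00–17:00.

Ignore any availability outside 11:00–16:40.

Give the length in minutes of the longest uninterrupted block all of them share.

Oren free within 09:00–17:00: 09:20–11:20, 12:20–17:00.
Elena free within 09:00–17:00: 09:50–10:00, 10:50–11:20, 12:40–12:50, 15:50–17:00.
Oren ∩ Elena: 09:50–10:00, 10:50–11:20, 12:40–12:50, 15:50–17:00.
Restricted to 11:00–16:40: 11:00–11:20, 12:40–12:50, 15:50–16:40.
Common window lengths: 20, 10, 50 min; longest is 50.

50 minutes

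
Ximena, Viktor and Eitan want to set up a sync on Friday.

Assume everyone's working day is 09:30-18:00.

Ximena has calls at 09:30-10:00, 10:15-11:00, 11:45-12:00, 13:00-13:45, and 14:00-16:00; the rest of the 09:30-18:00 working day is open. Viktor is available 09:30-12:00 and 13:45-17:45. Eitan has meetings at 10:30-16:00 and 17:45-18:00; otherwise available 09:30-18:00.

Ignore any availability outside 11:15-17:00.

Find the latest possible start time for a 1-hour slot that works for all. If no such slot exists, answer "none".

16:00

Ximena free within 09:30–18:00: 10:00–10:15, 11:00–11:45, 12:00–13:00, 13:45–14:00, 16:00–18:00.
Eitan free within 09:30–18:00: 09:30–10:30, 16:00–17:45.
Ximena ∩ Viktor: 10:00–10:15, 11:00–11:45, 13:45–14:00, 16:00–17:45.
Ximena ∩ Viktor ∩ Eitan: 10:00–10:15, 16:00–17:45.
Restricted to 11:15–17:00: 16:00–17:00.
Windows ≥ 60 min: 16:00–17:00.
Latest start in the last window 16:00–17:00 is 17:00 − 60 min = 16:00.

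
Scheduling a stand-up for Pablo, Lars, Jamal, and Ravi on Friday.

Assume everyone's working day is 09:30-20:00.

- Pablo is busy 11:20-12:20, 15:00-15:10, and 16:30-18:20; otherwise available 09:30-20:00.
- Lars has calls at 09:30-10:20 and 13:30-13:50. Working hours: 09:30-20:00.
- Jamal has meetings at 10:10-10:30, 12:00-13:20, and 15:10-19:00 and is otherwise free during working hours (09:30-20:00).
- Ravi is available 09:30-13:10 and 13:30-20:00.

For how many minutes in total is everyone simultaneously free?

Pablo free within 09:30–20:00: 09:30–11:20, 12:20–15:00, 15:10–16:30, 18:20–20:00.
Lars free within 09:30–20:00: 10:20–13:30, 13:50–20:00.
Jamal free within 09:30–20:00: 09:30–10:10, 10:30–12:00, 13:20–15:10, 19:00–20:00.
Pablo ∩ Lars: 10:20–11:20, 12:20–13:30, 13:50–15:00, 15:10–16:30, 18:20–20:00.
Pablo ∩ Lars ∩ Jamal: 10:30–11:20, 13:20–13:30, 13:50–15:00, 19:00–20:00.
Pablo ∩ Lars ∩ Jamal ∩ Ravi: 10:30–11:20, 13:50–15:00, 19:00–20:00.
Total common minutes: 50 + 70 + 60 = 180.

180 minutes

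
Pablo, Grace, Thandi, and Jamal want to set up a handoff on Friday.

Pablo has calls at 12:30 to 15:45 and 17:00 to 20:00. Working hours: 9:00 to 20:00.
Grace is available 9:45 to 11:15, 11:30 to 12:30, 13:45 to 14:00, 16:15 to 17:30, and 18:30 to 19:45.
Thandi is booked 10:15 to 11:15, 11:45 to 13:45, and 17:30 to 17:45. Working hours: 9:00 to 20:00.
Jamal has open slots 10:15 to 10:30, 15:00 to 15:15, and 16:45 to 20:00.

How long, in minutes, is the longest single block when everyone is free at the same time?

15 minutes

Pablo free within 09:00–20:00: 09:00–12:30, 15:45–17:00.
Thandi free within 09:00–20:00: 09:00–10:15, 11:15–11:45, 13:45–17:30, 17:45–20:00.
Pablo ∩ Grace: 09:45–11:15, 11:30–12:30, 16:15–17:00.
Pablo ∩ Grace ∩ Thandi: 09:45–10:15, 11:30–11:45, 16:15–17:00.
Pablo ∩ Grace ∩ Thandi ∩ Jamal: 16:45–17:00.
Single common window of 15 minutes.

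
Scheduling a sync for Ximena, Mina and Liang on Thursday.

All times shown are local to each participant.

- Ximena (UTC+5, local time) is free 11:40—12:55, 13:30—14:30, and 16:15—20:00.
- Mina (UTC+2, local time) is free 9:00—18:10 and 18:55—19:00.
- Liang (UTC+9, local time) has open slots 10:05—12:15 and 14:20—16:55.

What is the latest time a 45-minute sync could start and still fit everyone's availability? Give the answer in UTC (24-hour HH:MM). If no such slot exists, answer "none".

07:10

Ximena → UTC: 06:40–07:55, 08:30–09:30, 11:15–15:00.
Mina → UTC: 07:00–16:10, 16:55–17:00.
Liang → UTC: 01:05–03:15, 05:20–07:55.
Ximena ∩ Mina: 07:00–07:55, 08:30–09:30, 11:15–15:00.
Ximena ∩ Mina ∩ Liang: 07:00–07:55.
Windows ≥ 45 min: 07:00–07:55.
Latest start in the last window 07:00–07:55 is 07:55 − 45 min = 07:10.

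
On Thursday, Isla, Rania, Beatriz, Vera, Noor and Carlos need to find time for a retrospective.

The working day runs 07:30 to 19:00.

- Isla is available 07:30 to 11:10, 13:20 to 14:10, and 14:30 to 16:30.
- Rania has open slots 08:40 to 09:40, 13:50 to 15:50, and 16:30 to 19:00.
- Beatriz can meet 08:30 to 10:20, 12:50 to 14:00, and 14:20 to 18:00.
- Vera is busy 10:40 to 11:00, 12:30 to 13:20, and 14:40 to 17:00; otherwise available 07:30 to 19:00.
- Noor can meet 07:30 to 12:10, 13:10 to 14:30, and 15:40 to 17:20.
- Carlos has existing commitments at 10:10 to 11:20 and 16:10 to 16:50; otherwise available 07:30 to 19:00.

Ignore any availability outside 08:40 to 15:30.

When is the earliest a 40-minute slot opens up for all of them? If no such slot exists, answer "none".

08:40

Vera free within 07:30–19:00: 07:30–10:40, 11:00–12:30, 13:20–14:40, 17:00–19:00.
Carlos free within 07:30–19:00: 07:30–10:10, 11:20–16:10, 16:50–19:00.
Isla ∩ Rania: 08:40–09:40, 13:50–14:10, 14:30–15:50.
Isla ∩ Rania ∩ Beatriz: 08:40–09:40, 13:50–14:00, 14:30–15:50.
Isla ∩ Rania ∩ Beatriz ∩ Vera: 08:40–09:40, 13:50–14:00, 14:30–14:40.
Isla ∩ Rania ∩ Beatriz ∩ Vera ∩ Noor: 08:40–09:40, 13:50–14:00.
Isla ∩ Rania ∩ Beatriz ∩ Vera ∩ Noor ∩ Carlos: 08:40–09:40, 13:50–14:00.
Restricted to 08:40–15:30: 08:40–09:40, 13:50–14:00.
Windows ≥ 40 min: 08:40–09:40.
Earliest such window starts at 08:40.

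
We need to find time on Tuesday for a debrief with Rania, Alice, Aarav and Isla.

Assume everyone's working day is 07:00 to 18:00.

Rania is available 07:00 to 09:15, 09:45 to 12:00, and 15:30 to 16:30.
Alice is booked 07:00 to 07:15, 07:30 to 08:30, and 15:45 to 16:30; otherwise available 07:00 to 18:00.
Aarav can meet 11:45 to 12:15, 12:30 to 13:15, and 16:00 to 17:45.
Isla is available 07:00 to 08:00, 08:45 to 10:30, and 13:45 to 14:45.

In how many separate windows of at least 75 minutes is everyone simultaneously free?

0

Alice free within 07:00–18:00: 07:15–07:30, 08:30–15:45, 16:30–18:00.
Rania ∩ Alice: 07:15–07:30, 08:30–09:15, 09:45–12:00, 15:30–15:45.
Rania ∩ Alice ∩ Aarav: 11:45–12:00.
Rania ∩ Alice ∩ Aarav ∩ Isla: (none).
Windows ≥ 75 min: (none).
That's 0 windows.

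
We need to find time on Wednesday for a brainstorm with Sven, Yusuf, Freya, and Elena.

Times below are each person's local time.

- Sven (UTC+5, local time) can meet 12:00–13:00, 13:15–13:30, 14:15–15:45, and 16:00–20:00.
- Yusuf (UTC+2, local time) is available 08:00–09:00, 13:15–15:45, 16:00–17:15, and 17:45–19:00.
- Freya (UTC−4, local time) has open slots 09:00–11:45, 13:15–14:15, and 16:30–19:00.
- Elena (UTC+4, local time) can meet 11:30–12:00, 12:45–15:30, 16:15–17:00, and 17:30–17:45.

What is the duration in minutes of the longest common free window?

15 minutes

Sven → UTC: 07:00–08:00, 08:15–08:30, 09:15–10:45, 11:00–15:00.
Yusuf → UTC: 06:00–07:00, 11:15–13:45, 14:00–15:15, 15:45–17:00.
Freya → UTC: 13:00–15:45, 17:15–18:15, 20:30–23:00.
Elena → UTC: 07:30–08:00, 08:45–11:30, 12:15–13:00, 13:30–13:45.
Sven ∩ Yusuf: 11:15–13:45, 14:00–15:00.
Sven ∩ Yusuf ∩ Freya: 13:00–13:45, 14:00–15:00.
Sven ∩ Yusuf ∩ Freya ∩ Elena: 13:30–13:45.
Single common window of 15 minutes.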